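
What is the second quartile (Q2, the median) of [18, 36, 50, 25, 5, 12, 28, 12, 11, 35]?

21.5

Step 1: Sort the data: [5, 11, 12, 12, 18, 25, 28, 35, 36, 50]
Step 2: n = 10
Step 3: Q2 is the median. Since n is even, it is the average of the values at positions 5 and 6:
  Q2 = (18 + 25) / 2 = 21.5
Step 4: Q2 = 21.5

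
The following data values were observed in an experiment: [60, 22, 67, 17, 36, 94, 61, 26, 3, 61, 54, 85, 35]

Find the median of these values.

54

Step 1: Sort the data in ascending order: [3, 17, 22, 26, 35, 36, 54, 60, 61, 61, 67, 85, 94]
Step 2: The number of values is n = 13.
Step 3: Since n is odd, the median is the middle value at position 7: 54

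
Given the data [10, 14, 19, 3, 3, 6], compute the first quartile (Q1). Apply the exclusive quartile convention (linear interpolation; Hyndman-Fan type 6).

3

Step 1: Sort the data: [3, 3, 6, 10, 14, 19]
Step 2: n = 6
Step 3: Using the exclusive quartile method:
  Q1 = 3
  Q2 (median) = 8
  Q3 = 15.25
  IQR = Q3 - Q1 = 15.25 - 3 = 12.25
Step 4: Q1 = 3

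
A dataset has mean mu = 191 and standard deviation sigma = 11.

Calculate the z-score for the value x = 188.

-0.2727

Step 1: Recall the z-score formula: z = (x - mu) / sigma
Step 2: Substitute values: z = (188 - 191) / 11
Step 3: z = -3 / 11 = -0.2727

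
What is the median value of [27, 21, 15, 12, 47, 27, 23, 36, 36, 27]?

27

Step 1: Sort the data in ascending order: [12, 15, 21, 23, 27, 27, 27, 36, 36, 47]
Step 2: The number of values is n = 10.
Step 3: Since n is even, the median is the average of positions 5 and 6:
  Median = (27 + 27) / 2 = 27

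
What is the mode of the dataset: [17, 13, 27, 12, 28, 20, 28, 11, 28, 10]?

28

Step 1: Count the frequency of each value:
  10: appears 1 time(s)
  11: appears 1 time(s)
  12: appears 1 time(s)
  13: appears 1 time(s)
  17: appears 1 time(s)
  20: appears 1 time(s)
  27: appears 1 time(s)
  28: appears 3 time(s)
Step 2: The value 28 appears most frequently (3 times).
Step 3: Mode = 28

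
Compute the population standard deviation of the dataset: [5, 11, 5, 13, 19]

5.2764

Step 1: Compute the mean: 10.6
Step 2: Sum of squared deviations from the mean: 139.2
Step 3: Population variance = 139.2 / 5 = 27.84
Step 4: Standard deviation = sqrt(27.84) = 5.2764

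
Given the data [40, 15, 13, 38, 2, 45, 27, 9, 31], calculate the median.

27

Step 1: Sort the data in ascending order: [2, 9, 13, 15, 27, 31, 38, 40, 45]
Step 2: The number of values is n = 9.
Step 3: Since n is odd, the median is the middle value at position 5: 27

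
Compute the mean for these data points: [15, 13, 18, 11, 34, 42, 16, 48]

24.625

Step 1: Sum all values: 15 + 13 + 18 + 11 + 34 + 42 + 16 + 48 = 197
Step 2: Count the number of values: n = 8
Step 3: Mean = sum / n = 197 / 8 = 24.625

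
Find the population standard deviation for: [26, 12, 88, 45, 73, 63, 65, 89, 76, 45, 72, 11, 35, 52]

24.8924

Step 1: Compute the mean: 53.7143
Step 2: Sum of squared deviations from the mean: 8674.8571
Step 3: Population variance = 8674.8571 / 14 = 619.6327
Step 4: Standard deviation = sqrt(619.6327) = 24.8924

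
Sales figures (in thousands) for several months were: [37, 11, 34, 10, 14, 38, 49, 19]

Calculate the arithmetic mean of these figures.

26.5

Step 1: Sum all values: 37 + 11 + 34 + 10 + 14 + 38 + 49 + 19 = 212
Step 2: Count the number of values: n = 8
Step 3: Mean = sum / n = 212 / 8 = 26.5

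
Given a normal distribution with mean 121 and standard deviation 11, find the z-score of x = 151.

2.7273

Step 1: Recall the z-score formula: z = (x - mu) / sigma
Step 2: Substitute values: z = (151 - 121) / 11
Step 3: z = 30 / 11 = 2.7273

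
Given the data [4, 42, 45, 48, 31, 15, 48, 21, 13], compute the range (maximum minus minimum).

44

Step 1: Identify the maximum value: max = 48
Step 2: Identify the minimum value: min = 4
Step 3: Range = max - min = 48 - 4 = 44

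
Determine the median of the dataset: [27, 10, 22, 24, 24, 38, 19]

24

Step 1: Sort the data in ascending order: [10, 19, 22, 24, 24, 27, 38]
Step 2: The number of values is n = 7.
Step 3: Since n is odd, the median is the middle value at position 4: 24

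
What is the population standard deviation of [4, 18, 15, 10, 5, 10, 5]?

4.9816

Step 1: Compute the mean: 9.5714
Step 2: Sum of squared deviations from the mean: 173.7143
Step 3: Population variance = 173.7143 / 7 = 24.8163
Step 4: Standard deviation = sqrt(24.8163) = 4.9816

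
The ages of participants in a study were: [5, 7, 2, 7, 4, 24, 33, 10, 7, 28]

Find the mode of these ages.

7

Step 1: Count the frequency of each value:
  2: appears 1 time(s)
  4: appears 1 time(s)
  5: appears 1 time(s)
  7: appears 3 time(s)
  10: appears 1 time(s)
  24: appears 1 time(s)
  28: appears 1 time(s)
  33: appears 1 time(s)
Step 2: The value 7 appears most frequently (3 times).
Step 3: Mode = 7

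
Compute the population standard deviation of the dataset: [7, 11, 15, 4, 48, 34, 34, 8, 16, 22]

13.6781

Step 1: Compute the mean: 19.9
Step 2: Sum of squared deviations from the mean: 1870.9
Step 3: Population variance = 1870.9 / 10 = 187.09
Step 4: Standard deviation = sqrt(187.09) = 13.6781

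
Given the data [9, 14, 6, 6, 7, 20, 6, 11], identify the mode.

6

Step 1: Count the frequency of each value:
  6: appears 3 time(s)
  7: appears 1 time(s)
  9: appears 1 time(s)
  11: appears 1 time(s)
  14: appears 1 time(s)
  20: appears 1 time(s)
Step 2: The value 6 appears most frequently (3 times).
Step 3: Mode = 6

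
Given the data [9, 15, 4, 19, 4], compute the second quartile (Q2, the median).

9

Step 1: Sort the data: [4, 4, 9, 15, 19]
Step 2: n = 5
Step 3: Q2 is the median. Since n is odd, it is the middle value at position 3: 9
Step 4: Q2 = 9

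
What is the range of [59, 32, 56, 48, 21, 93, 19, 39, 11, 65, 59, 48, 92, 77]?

82

Step 1: Identify the maximum value: max = 93
Step 2: Identify the minimum value: min = 11
Step 3: Range = max - min = 93 - 11 = 82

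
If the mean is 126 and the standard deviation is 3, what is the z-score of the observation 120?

-2

Step 1: Recall the z-score formula: z = (x - mu) / sigma
Step 2: Substitute values: z = (120 - 126) / 3
Step 3: z = -6 / 3 = -2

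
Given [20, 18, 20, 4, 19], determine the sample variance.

47.2

Step 1: Compute the mean: (20 + 18 + 20 + 4 + 19) / 5 = 16.2
Step 2: Compute squared deviations from the mean:
  (20 - 16.2)^2 = 14.44
  (18 - 16.2)^2 = 3.24
  (20 - 16.2)^2 = 14.44
  (4 - 16.2)^2 = 148.84
  (19 - 16.2)^2 = 7.84
Step 3: Sum of squared deviations = 188.8
Step 4: Sample variance = 188.8 / 4 = 47.2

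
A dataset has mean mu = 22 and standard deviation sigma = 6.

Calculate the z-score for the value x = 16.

-1

Step 1: Recall the z-score formula: z = (x - mu) / sigma
Step 2: Substitute values: z = (16 - 22) / 6
Step 3: z = -6 / 6 = -1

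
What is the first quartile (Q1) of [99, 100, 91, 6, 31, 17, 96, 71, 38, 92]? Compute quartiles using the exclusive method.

27.5

Step 1: Sort the data: [6, 17, 31, 38, 71, 91, 92, 96, 99, 100]
Step 2: n = 10
Step 3: Using the exclusive quartile method:
  Q1 = 27.5
  Q2 (median) = 81
  Q3 = 96.75
  IQR = Q3 - Q1 = 96.75 - 27.5 = 69.25
Step 4: Q1 = 27.5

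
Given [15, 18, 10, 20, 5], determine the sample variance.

37.3

Step 1: Compute the mean: (15 + 18 + 10 + 20 + 5) / 5 = 13.6
Step 2: Compute squared deviations from the mean:
  (15 - 13.6)^2 = 1.96
  (18 - 13.6)^2 = 19.36
  (10 - 13.6)^2 = 12.96
  (20 - 13.6)^2 = 40.96
  (5 - 13.6)^2 = 73.96
Step 3: Sum of squared deviations = 149.2
Step 4: Sample variance = 149.2 / 4 = 37.3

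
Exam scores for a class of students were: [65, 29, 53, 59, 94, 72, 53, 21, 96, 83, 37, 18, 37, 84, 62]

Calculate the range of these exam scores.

78

Step 1: Identify the maximum value: max = 96
Step 2: Identify the minimum value: min = 18
Step 3: Range = max - min = 96 - 18 = 78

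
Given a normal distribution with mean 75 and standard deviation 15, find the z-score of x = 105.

2

Step 1: Recall the z-score formula: z = (x - mu) / sigma
Step 2: Substitute values: z = (105 - 75) / 15
Step 3: z = 30 / 15 = 2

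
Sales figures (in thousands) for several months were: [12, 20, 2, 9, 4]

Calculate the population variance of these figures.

40.64

Step 1: Compute the mean: (12 + 20 + 2 + 9 + 4) / 5 = 9.4
Step 2: Compute squared deviations from the mean:
  (12 - 9.4)^2 = 6.76
  (20 - 9.4)^2 = 112.36
  (2 - 9.4)^2 = 54.76
  (9 - 9.4)^2 = 0.16
  (4 - 9.4)^2 = 29.16
Step 3: Sum of squared deviations = 203.2
Step 4: Population variance = 203.2 / 5 = 40.64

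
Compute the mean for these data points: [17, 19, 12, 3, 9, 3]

10.5

Step 1: Sum all values: 17 + 19 + 12 + 3 + 9 + 3 = 63
Step 2: Count the number of values: n = 6
Step 3: Mean = sum / n = 63 / 6 = 10.5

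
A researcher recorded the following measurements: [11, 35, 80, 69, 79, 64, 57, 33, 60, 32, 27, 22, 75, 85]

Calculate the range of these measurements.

74

Step 1: Identify the maximum value: max = 85
Step 2: Identify the minimum value: min = 11
Step 3: Range = max - min = 85 - 11 = 74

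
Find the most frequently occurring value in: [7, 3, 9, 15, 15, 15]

15

Step 1: Count the frequency of each value:
  3: appears 1 time(s)
  7: appears 1 time(s)
  9: appears 1 time(s)
  15: appears 3 time(s)
Step 2: The value 15 appears most frequently (3 times).
Step 3: Mode = 15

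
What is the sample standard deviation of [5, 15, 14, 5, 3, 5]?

5.2313

Step 1: Compute the mean: 7.8333
Step 2: Sum of squared deviations from the mean: 136.8333
Step 3: Sample variance = 136.8333 / 5 = 27.3667
Step 4: Standard deviation = sqrt(27.3667) = 5.2313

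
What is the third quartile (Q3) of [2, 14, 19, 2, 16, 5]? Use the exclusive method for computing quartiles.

16.75

Step 1: Sort the data: [2, 2, 5, 14, 16, 19]
Step 2: n = 6
Step 3: Using the exclusive quartile method:
  Q1 = 2
  Q2 (median) = 9.5
  Q3 = 16.75
  IQR = Q3 - Q1 = 16.75 - 2 = 14.75
Step 4: Q3 = 16.75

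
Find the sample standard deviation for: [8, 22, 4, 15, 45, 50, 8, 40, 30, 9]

17.0714

Step 1: Compute the mean: 23.1
Step 2: Sum of squared deviations from the mean: 2622.9
Step 3: Sample variance = 2622.9 / 9 = 291.4333
Step 4: Standard deviation = sqrt(291.4333) = 17.0714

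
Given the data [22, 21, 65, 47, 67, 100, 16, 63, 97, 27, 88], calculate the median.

63

Step 1: Sort the data in ascending order: [16, 21, 22, 27, 47, 63, 65, 67, 88, 97, 100]
Step 2: The number of values is n = 11.
Step 3: Since n is odd, the median is the middle value at position 6: 63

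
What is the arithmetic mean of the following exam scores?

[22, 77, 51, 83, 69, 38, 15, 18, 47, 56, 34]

46.3636

Step 1: Sum all values: 22 + 77 + 51 + 83 + 69 + 38 + 15 + 18 + 47 + 56 + 34 = 510
Step 2: Count the number of values: n = 11
Step 3: Mean = sum / n = 510 / 11 = 46.3636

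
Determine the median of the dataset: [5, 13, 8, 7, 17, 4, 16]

8

Step 1: Sort the data in ascending order: [4, 5, 7, 8, 13, 16, 17]
Step 2: The number of values is n = 7.
Step 3: Since n is odd, the median is the middle value at position 4: 8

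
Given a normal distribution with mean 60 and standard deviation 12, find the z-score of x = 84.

2

Step 1: Recall the z-score formula: z = (x - mu) / sigma
Step 2: Substitute values: z = (84 - 60) / 12
Step 3: z = 24 / 12 = 2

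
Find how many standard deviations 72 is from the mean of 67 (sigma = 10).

0.5

Step 1: Recall the z-score formula: z = (x - mu) / sigma
Step 2: Substitute values: z = (72 - 67) / 10
Step 3: z = 5 / 10 = 0.5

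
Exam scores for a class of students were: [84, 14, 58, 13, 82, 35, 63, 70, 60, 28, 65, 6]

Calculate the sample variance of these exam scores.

764.3333

Step 1: Compute the mean: (84 + 14 + 58 + 13 + 82 + 35 + 63 + 70 + 60 + 28 + 65 + 6) / 12 = 48.1667
Step 2: Compute squared deviations from the mean:
  (84 - 48.1667)^2 = 1284.0278
  (14 - 48.1667)^2 = 1167.3611
  (58 - 48.1667)^2 = 96.6944
  (13 - 48.1667)^2 = 1236.6944
  (82 - 48.1667)^2 = 1144.6944
  (35 - 48.1667)^2 = 173.3611
  (63 - 48.1667)^2 = 220.0278
  (70 - 48.1667)^2 = 476.6944
  (60 - 48.1667)^2 = 140.0278
  (28 - 48.1667)^2 = 406.6944
  (65 - 48.1667)^2 = 283.3611
  (6 - 48.1667)^2 = 1778.0278
Step 3: Sum of squared deviations = 8407.6667
Step 4: Sample variance = 8407.6667 / 11 = 764.3333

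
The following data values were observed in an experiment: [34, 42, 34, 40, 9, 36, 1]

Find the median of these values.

34

Step 1: Sort the data in ascending order: [1, 9, 34, 34, 36, 40, 42]
Step 2: The number of values is n = 7.
Step 3: Since n is odd, the median is the middle value at position 4: 34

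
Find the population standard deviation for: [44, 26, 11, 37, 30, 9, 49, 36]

13.5069

Step 1: Compute the mean: 30.25
Step 2: Sum of squared deviations from the mean: 1459.5
Step 3: Population variance = 1459.5 / 8 = 182.4375
Step 4: Standard deviation = sqrt(182.4375) = 13.5069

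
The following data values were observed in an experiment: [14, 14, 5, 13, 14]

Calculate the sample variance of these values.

15.5

Step 1: Compute the mean: (14 + 14 + 5 + 13 + 14) / 5 = 12
Step 2: Compute squared deviations from the mean:
  (14 - 12)^2 = 4
  (14 - 12)^2 = 4
  (5 - 12)^2 = 49
  (13 - 12)^2 = 1
  (14 - 12)^2 = 4
Step 3: Sum of squared deviations = 62
Step 4: Sample variance = 62 / 4 = 15.5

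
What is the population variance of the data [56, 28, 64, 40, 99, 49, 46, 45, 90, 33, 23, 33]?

513.5833

Step 1: Compute the mean: (56 + 28 + 64 + 40 + 99 + 49 + 46 + 45 + 90 + 33 + 23 + 33) / 12 = 50.5
Step 2: Compute squared deviations from the mean:
  (56 - 50.5)^2 = 30.25
  (28 - 50.5)^2 = 506.25
  (64 - 50.5)^2 = 182.25
  (40 - 50.5)^2 = 110.25
  (99 - 50.5)^2 = 2352.25
  (49 - 50.5)^2 = 2.25
  (46 - 50.5)^2 = 20.25
  (45 - 50.5)^2 = 30.25
  (90 - 50.5)^2 = 1560.25
  (33 - 50.5)^2 = 306.25
  (23 - 50.5)^2 = 756.25
  (33 - 50.5)^2 = 306.25
Step 3: Sum of squared deviations = 6163
Step 4: Population variance = 6163 / 12 = 513.5833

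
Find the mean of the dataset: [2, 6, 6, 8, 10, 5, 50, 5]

11.5

Step 1: Sum all values: 2 + 6 + 6 + 8 + 10 + 5 + 50 + 5 = 92
Step 2: Count the number of values: n = 8
Step 3: Mean = sum / n = 92 / 8 = 11.5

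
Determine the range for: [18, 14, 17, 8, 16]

10

Step 1: Identify the maximum value: max = 18
Step 2: Identify the minimum value: min = 8
Step 3: Range = max - min = 18 - 8 = 10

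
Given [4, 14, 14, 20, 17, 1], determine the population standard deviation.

6.8475

Step 1: Compute the mean: 11.6667
Step 2: Sum of squared deviations from the mean: 281.3333
Step 3: Population variance = 281.3333 / 6 = 46.8889
Step 4: Standard deviation = sqrt(46.8889) = 6.8475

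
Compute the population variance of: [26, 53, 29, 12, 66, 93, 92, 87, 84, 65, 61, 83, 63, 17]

737.9439

Step 1: Compute the mean: (26 + 53 + 29 + 12 + 66 + 93 + 92 + 87 + 84 + 65 + 61 + 83 + 63 + 17) / 14 = 59.3571
Step 2: Compute squared deviations from the mean:
  (26 - 59.3571)^2 = 1112.699
  (53 - 59.3571)^2 = 40.4133
  (29 - 59.3571)^2 = 921.5561
  (12 - 59.3571)^2 = 2242.699
  (66 - 59.3571)^2 = 44.1276
  (93 - 59.3571)^2 = 1131.8418
  (92 - 59.3571)^2 = 1065.5561
  (87 - 59.3571)^2 = 764.1276
  (84 - 59.3571)^2 = 607.2704
  (65 - 59.3571)^2 = 31.8418
  (61 - 59.3571)^2 = 2.699
  (83 - 59.3571)^2 = 558.9847
  (63 - 59.3571)^2 = 13.2704
  (17 - 59.3571)^2 = 1794.1276
Step 3: Sum of squared deviations = 10331.2143
Step 4: Population variance = 10331.2143 / 14 = 737.9439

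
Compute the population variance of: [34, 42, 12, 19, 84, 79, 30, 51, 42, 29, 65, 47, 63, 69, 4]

538.7556

Step 1: Compute the mean: (34 + 42 + 12 + 19 + 84 + 79 + 30 + 51 + 42 + 29 + 65 + 47 + 63 + 69 + 4) / 15 = 44.6667
Step 2: Compute squared deviations from the mean:
  (34 - 44.6667)^2 = 113.7778
  (42 - 44.6667)^2 = 7.1111
  (12 - 44.6667)^2 = 1067.1111
  (19 - 44.6667)^2 = 658.7778
  (84 - 44.6667)^2 = 1547.1111
  (79 - 44.6667)^2 = 1178.7778
  (30 - 44.6667)^2 = 215.1111
  (51 - 44.6667)^2 = 40.1111
  (42 - 44.6667)^2 = 7.1111
  (29 - 44.6667)^2 = 245.4444
  (65 - 44.6667)^2 = 413.4444
  (47 - 44.6667)^2 = 5.4444
  (63 - 44.6667)^2 = 336.1111
  (69 - 44.6667)^2 = 592.1111
  (4 - 44.6667)^2 = 1653.7778
Step 3: Sum of squared deviations = 8081.3333
Step 4: Population variance = 8081.3333 / 15 = 538.7556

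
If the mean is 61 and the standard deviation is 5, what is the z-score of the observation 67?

1.2

Step 1: Recall the z-score formula: z = (x - mu) / sigma
Step 2: Substitute values: z = (67 - 61) / 5
Step 3: z = 6 / 5 = 1.2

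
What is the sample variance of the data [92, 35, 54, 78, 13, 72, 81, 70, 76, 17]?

777.0667

Step 1: Compute the mean: (92 + 35 + 54 + 78 + 13 + 72 + 81 + 70 + 76 + 17) / 10 = 58.8
Step 2: Compute squared deviations from the mean:
  (92 - 58.8)^2 = 1102.24
  (35 - 58.8)^2 = 566.44
  (54 - 58.8)^2 = 23.04
  (78 - 58.8)^2 = 368.64
  (13 - 58.8)^2 = 2097.64
  (72 - 58.8)^2 = 174.24
  (81 - 58.8)^2 = 492.84
  (70 - 58.8)^2 = 125.44
  (76 - 58.8)^2 = 295.84
  (17 - 58.8)^2 = 1747.24
Step 3: Sum of squared deviations = 6993.6
Step 4: Sample variance = 6993.6 / 9 = 777.0667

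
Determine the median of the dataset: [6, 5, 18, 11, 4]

6

Step 1: Sort the data in ascending order: [4, 5, 6, 11, 18]
Step 2: The number of values is n = 5.
Step 3: Since n is odd, the median is the middle value at position 3: 6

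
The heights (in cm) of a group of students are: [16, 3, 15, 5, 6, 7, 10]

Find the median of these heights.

7

Step 1: Sort the data in ascending order: [3, 5, 6, 7, 10, 15, 16]
Step 2: The number of values is n = 7.
Step 3: Since n is odd, the median is the middle value at position 4: 7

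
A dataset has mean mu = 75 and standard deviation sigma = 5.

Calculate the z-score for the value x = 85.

2

Step 1: Recall the z-score formula: z = (x - mu) / sigma
Step 2: Substitute values: z = (85 - 75) / 5
Step 3: z = 10 / 5 = 2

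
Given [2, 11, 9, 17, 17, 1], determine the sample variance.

48.7

Step 1: Compute the mean: (2 + 11 + 9 + 17 + 17 + 1) / 6 = 9.5
Step 2: Compute squared deviations from the mean:
  (2 - 9.5)^2 = 56.25
  (11 - 9.5)^2 = 2.25
  (9 - 9.5)^2 = 0.25
  (17 - 9.5)^2 = 56.25
  (17 - 9.5)^2 = 56.25
  (1 - 9.5)^2 = 72.25
Step 3: Sum of squared deviations = 243.5
Step 4: Sample variance = 243.5 / 5 = 48.7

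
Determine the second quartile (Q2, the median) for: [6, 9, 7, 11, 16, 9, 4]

9

Step 1: Sort the data: [4, 6, 7, 9, 9, 11, 16]
Step 2: n = 7
Step 3: Q2 is the median. Since n is odd, it is the middle value at position 4: 9
Step 4: Q2 = 9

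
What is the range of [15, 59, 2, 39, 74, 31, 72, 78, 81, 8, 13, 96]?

94

Step 1: Identify the maximum value: max = 96
Step 2: Identify the minimum value: min = 2
Step 3: Range = max - min = 96 - 2 = 94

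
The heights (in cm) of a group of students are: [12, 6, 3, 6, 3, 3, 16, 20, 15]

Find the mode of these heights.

3

Step 1: Count the frequency of each value:
  3: appears 3 time(s)
  6: appears 2 time(s)
  12: appears 1 time(s)
  15: appears 1 time(s)
  16: appears 1 time(s)
  20: appears 1 time(s)
Step 2: The value 3 appears most frequently (3 times).
Step 3: Mode = 3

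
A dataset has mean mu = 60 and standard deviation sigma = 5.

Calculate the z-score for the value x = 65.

1

Step 1: Recall the z-score formula: z = (x - mu) / sigma
Step 2: Substitute values: z = (65 - 60) / 5
Step 3: z = 5 / 5 = 1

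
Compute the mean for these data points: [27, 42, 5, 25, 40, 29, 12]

25.7143

Step 1: Sum all values: 27 + 42 + 5 + 25 + 40 + 29 + 12 = 180
Step 2: Count the number of values: n = 7
Step 3: Mean = sum / n = 180 / 7 = 25.7143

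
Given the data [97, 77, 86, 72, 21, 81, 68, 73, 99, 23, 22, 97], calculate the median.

75

Step 1: Sort the data in ascending order: [21, 22, 23, 68, 72, 73, 77, 81, 86, 97, 97, 99]
Step 2: The number of values is n = 12.
Step 3: Since n is even, the median is the average of positions 6 and 7:
  Median = (73 + 77) / 2 = 75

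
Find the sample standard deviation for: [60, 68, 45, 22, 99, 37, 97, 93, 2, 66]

32.709

Step 1: Compute the mean: 58.9
Step 2: Sum of squared deviations from the mean: 9628.9
Step 3: Sample variance = 9628.9 / 9 = 1069.8778
Step 4: Standard deviation = sqrt(1069.8778) = 32.709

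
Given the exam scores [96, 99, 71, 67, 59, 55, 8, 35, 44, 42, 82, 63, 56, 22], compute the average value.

57.0714

Step 1: Sum all values: 96 + 99 + 71 + 67 + 59 + 55 + 8 + 35 + 44 + 42 + 82 + 63 + 56 + 22 = 799
Step 2: Count the number of values: n = 14
Step 3: Mean = sum / n = 799 / 14 = 57.0714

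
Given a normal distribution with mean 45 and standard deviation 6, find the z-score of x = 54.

1.5

Step 1: Recall the z-score formula: z = (x - mu) / sigma
Step 2: Substitute values: z = (54 - 45) / 6
Step 3: z = 9 / 6 = 1.5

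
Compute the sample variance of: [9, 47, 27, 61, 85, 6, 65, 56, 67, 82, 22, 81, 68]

757.6667

Step 1: Compute the mean: (9 + 47 + 27 + 61 + 85 + 6 + 65 + 56 + 67 + 82 + 22 + 81 + 68) / 13 = 52
Step 2: Compute squared deviations from the mean:
  (9 - 52)^2 = 1849
  (47 - 52)^2 = 25
  (27 - 52)^2 = 625
  (61 - 52)^2 = 81
  (85 - 52)^2 = 1089
  (6 - 52)^2 = 2116
  (65 - 52)^2 = 169
  (56 - 52)^2 = 16
  (67 - 52)^2 = 225
  (82 - 52)^2 = 900
  (22 - 52)^2 = 900
  (81 - 52)^2 = 841
  (68 - 52)^2 = 256
Step 3: Sum of squared deviations = 9092
Step 4: Sample variance = 9092 / 12 = 757.6667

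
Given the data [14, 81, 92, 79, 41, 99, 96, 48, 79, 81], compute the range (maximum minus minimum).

85

Step 1: Identify the maximum value: max = 99
Step 2: Identify the minimum value: min = 14
Step 3: Range = max - min = 99 - 14 = 85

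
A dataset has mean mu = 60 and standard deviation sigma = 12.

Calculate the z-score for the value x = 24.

-3

Step 1: Recall the z-score formula: z = (x - mu) / sigma
Step 2: Substitute values: z = (24 - 60) / 12
Step 3: z = -36 / 12 = -3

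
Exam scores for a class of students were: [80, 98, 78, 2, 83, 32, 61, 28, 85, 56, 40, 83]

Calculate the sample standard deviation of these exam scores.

29.2901

Step 1: Compute the mean: 60.5
Step 2: Sum of squared deviations from the mean: 9437
Step 3: Sample variance = 9437 / 11 = 857.9091
Step 4: Standard deviation = sqrt(857.9091) = 29.2901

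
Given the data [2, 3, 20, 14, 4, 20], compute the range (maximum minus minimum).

18

Step 1: Identify the maximum value: max = 20
Step 2: Identify the minimum value: min = 2
Step 3: Range = max - min = 20 - 2 = 18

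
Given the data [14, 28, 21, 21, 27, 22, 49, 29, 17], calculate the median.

22

Step 1: Sort the data in ascending order: [14, 17, 21, 21, 22, 27, 28, 29, 49]
Step 2: The number of values is n = 9.
Step 3: Since n is odd, the median is the middle value at position 5: 22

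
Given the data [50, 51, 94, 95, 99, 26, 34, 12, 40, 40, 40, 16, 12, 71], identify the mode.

40

Step 1: Count the frequency of each value:
  12: appears 2 time(s)
  16: appears 1 time(s)
  26: appears 1 time(s)
  34: appears 1 time(s)
  40: appears 3 time(s)
  50: appears 1 time(s)
  51: appears 1 time(s)
  71: appears 1 time(s)
  94: appears 1 time(s)
  95: appears 1 time(s)
  99: appears 1 time(s)
Step 2: The value 40 appears most frequently (3 times).
Step 3: Mode = 40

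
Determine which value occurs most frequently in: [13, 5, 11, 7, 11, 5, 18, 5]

5

Step 1: Count the frequency of each value:
  5: appears 3 time(s)
  7: appears 1 time(s)
  11: appears 2 time(s)
  13: appears 1 time(s)
  18: appears 1 time(s)
Step 2: The value 5 appears most frequently (3 times).
Step 3: Mode = 5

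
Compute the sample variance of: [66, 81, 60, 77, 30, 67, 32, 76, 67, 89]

382.5

Step 1: Compute the mean: (66 + 81 + 60 + 77 + 30 + 67 + 32 + 76 + 67 + 89) / 10 = 64.5
Step 2: Compute squared deviations from the mean:
  (66 - 64.5)^2 = 2.25
  (81 - 64.5)^2 = 272.25
  (60 - 64.5)^2 = 20.25
  (77 - 64.5)^2 = 156.25
  (30 - 64.5)^2 = 1190.25
  (67 - 64.5)^2 = 6.25
  (32 - 64.5)^2 = 1056.25
  (76 - 64.5)^2 = 132.25
  (67 - 64.5)^2 = 6.25
  (89 - 64.5)^2 = 600.25
Step 3: Sum of squared deviations = 3442.5
Step 4: Sample variance = 3442.5 / 9 = 382.5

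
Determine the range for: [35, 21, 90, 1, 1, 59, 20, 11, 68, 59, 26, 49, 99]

98

Step 1: Identify the maximum value: max = 99
Step 2: Identify the minimum value: min = 1
Step 3: Range = max - min = 99 - 1 = 98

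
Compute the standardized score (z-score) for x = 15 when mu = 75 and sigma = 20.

-3

Step 1: Recall the z-score formula: z = (x - mu) / sigma
Step 2: Substitute values: z = (15 - 75) / 20
Step 3: z = -60 / 20 = -3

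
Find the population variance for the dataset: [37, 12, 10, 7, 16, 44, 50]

275.551

Step 1: Compute the mean: (37 + 12 + 10 + 7 + 16 + 44 + 50) / 7 = 25.1429
Step 2: Compute squared deviations from the mean:
  (37 - 25.1429)^2 = 140.5918
  (12 - 25.1429)^2 = 172.7347
  (10 - 25.1429)^2 = 229.3061
  (7 - 25.1429)^2 = 329.1633
  (16 - 25.1429)^2 = 83.5918
  (44 - 25.1429)^2 = 355.5918
  (50 - 25.1429)^2 = 617.8776
Step 3: Sum of squared deviations = 1928.8571
Step 4: Population variance = 1928.8571 / 7 = 275.551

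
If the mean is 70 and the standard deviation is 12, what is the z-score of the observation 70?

0

Step 1: Recall the z-score formula: z = (x - mu) / sigma
Step 2: Substitute values: z = (70 - 70) / 12
Step 3: z = 0 / 12 = 0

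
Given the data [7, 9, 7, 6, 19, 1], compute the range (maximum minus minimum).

18

Step 1: Identify the maximum value: max = 19
Step 2: Identify the minimum value: min = 1
Step 3: Range = max - min = 19 - 1 = 18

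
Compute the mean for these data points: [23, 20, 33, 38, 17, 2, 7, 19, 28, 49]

23.6

Step 1: Sum all values: 23 + 20 + 33 + 38 + 17 + 2 + 7 + 19 + 28 + 49 = 236
Step 2: Count the number of values: n = 10
Step 3: Mean = sum / n = 236 / 10 = 23.6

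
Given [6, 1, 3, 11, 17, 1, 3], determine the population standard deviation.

5.5291

Step 1: Compute the mean: 6
Step 2: Sum of squared deviations from the mean: 214
Step 3: Population variance = 214 / 7 = 30.5714
Step 4: Standard deviation = sqrt(30.5714) = 5.5291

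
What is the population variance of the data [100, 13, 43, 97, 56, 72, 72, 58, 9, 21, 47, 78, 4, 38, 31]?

874.8622

Step 1: Compute the mean: (100 + 13 + 43 + 97 + 56 + 72 + 72 + 58 + 9 + 21 + 47 + 78 + 4 + 38 + 31) / 15 = 49.2667
Step 2: Compute squared deviations from the mean:
  (100 - 49.2667)^2 = 2573.8711
  (13 - 49.2667)^2 = 1315.2711
  (43 - 49.2667)^2 = 39.2711
  (97 - 49.2667)^2 = 2278.4711
  (56 - 49.2667)^2 = 45.3378
  (72 - 49.2667)^2 = 516.8044
  (72 - 49.2667)^2 = 516.8044
  (58 - 49.2667)^2 = 76.2711
  (9 - 49.2667)^2 = 1621.4044
  (21 - 49.2667)^2 = 799.0044
  (47 - 49.2667)^2 = 5.1378
  (78 - 49.2667)^2 = 825.6044
  (4 - 49.2667)^2 = 2049.0711
  (38 - 49.2667)^2 = 126.9378
  (31 - 49.2667)^2 = 333.6711
Step 3: Sum of squared deviations = 13122.9333
Step 4: Population variance = 13122.9333 / 15 = 874.8622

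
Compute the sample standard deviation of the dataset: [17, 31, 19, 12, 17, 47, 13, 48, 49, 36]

15.169

Step 1: Compute the mean: 28.9
Step 2: Sum of squared deviations from the mean: 2070.9
Step 3: Sample variance = 2070.9 / 9 = 230.1
Step 4: Standard deviation = sqrt(230.1) = 15.169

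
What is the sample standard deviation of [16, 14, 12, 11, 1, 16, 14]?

5.1962

Step 1: Compute the mean: 12
Step 2: Sum of squared deviations from the mean: 162
Step 3: Sample variance = 162 / 6 = 27
Step 4: Standard deviation = sqrt(27) = 5.1962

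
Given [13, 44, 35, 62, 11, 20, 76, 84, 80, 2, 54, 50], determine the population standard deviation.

27.1573

Step 1: Compute the mean: 44.25
Step 2: Sum of squared deviations from the mean: 8850.25
Step 3: Population variance = 8850.25 / 12 = 737.5208
Step 4: Standard deviation = sqrt(737.5208) = 27.1573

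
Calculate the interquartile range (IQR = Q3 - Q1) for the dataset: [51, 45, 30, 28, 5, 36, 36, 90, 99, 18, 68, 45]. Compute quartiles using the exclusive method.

35.25

Step 1: Sort the data: [5, 18, 28, 30, 36, 36, 45, 45, 51, 68, 90, 99]
Step 2: n = 12
Step 3: Using the exclusive quartile method:
  Q1 = 28.5
  Q2 (median) = 40.5
  Q3 = 63.75
  IQR = Q3 - Q1 = 63.75 - 28.5 = 35.25
Step 4: IQR = 35.25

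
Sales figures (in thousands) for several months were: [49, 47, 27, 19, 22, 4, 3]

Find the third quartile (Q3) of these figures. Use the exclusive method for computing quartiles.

47

Step 1: Sort the data: [3, 4, 19, 22, 27, 47, 49]
Step 2: n = 7
Step 3: Using the exclusive quartile method:
  Q1 = 4
  Q2 (median) = 22
  Q3 = 47
  IQR = Q3 - Q1 = 47 - 4 = 43
Step 4: Q3 = 47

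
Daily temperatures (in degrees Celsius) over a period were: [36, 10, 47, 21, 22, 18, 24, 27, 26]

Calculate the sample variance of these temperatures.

113.25

Step 1: Compute the mean: (36 + 10 + 47 + 21 + 22 + 18 + 24 + 27 + 26) / 9 = 25.6667
Step 2: Compute squared deviations from the mean:
  (36 - 25.6667)^2 = 106.7778
  (10 - 25.6667)^2 = 245.4444
  (47 - 25.6667)^2 = 455.1111
  (21 - 25.6667)^2 = 21.7778
  (22 - 25.6667)^2 = 13.4444
  (18 - 25.6667)^2 = 58.7778
  (24 - 25.6667)^2 = 2.7778
  (27 - 25.6667)^2 = 1.7778
  (26 - 25.6667)^2 = 0.1111
Step 3: Sum of squared deviations = 906
Step 4: Sample variance = 906 / 8 = 113.25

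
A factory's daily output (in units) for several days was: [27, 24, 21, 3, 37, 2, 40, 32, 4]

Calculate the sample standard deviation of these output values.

14.8193

Step 1: Compute the mean: 21.1111
Step 2: Sum of squared deviations from the mean: 1756.8889
Step 3: Sample variance = 1756.8889 / 8 = 219.6111
Step 4: Standard deviation = sqrt(219.6111) = 14.8193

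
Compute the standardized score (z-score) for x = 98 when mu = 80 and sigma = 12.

1.5

Step 1: Recall the z-score formula: z = (x - mu) / sigma
Step 2: Substitute values: z = (98 - 80) / 12
Step 3: z = 18 / 12 = 1.5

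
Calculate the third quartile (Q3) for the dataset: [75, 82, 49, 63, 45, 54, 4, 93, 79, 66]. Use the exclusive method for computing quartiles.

79.75

Step 1: Sort the data: [4, 45, 49, 54, 63, 66, 75, 79, 82, 93]
Step 2: n = 10
Step 3: Using the exclusive quartile method:
  Q1 = 48
  Q2 (median) = 64.5
  Q3 = 79.75
  IQR = Q3 - Q1 = 79.75 - 48 = 31.75
Step 4: Q3 = 79.75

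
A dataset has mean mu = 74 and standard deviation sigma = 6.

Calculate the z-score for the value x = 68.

-1

Step 1: Recall the z-score formula: z = (x - mu) / sigma
Step 2: Substitute values: z = (68 - 74) / 6
Step 3: z = -6 / 6 = -1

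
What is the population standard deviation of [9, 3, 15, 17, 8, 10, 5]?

4.6555

Step 1: Compute the mean: 9.5714
Step 2: Sum of squared deviations from the mean: 151.7143
Step 3: Population variance = 151.7143 / 7 = 21.6735
Step 4: Standard deviation = sqrt(21.6735) = 4.6555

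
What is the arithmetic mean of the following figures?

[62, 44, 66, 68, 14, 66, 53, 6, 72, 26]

47.7

Step 1: Sum all values: 62 + 44 + 66 + 68 + 14 + 66 + 53 + 6 + 72 + 26 = 477
Step 2: Count the number of values: n = 10
Step 3: Mean = sum / n = 477 / 10 = 47.7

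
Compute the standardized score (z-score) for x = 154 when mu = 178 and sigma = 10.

-2.4

Step 1: Recall the z-score formula: z = (x - mu) / sigma
Step 2: Substitute values: z = (154 - 178) / 10
Step 3: z = -24 / 10 = -2.4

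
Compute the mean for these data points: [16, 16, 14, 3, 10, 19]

13

Step 1: Sum all values: 16 + 16 + 14 + 3 + 10 + 19 = 78
Step 2: Count the number of values: n = 6
Step 3: Mean = sum / n = 78 / 6 = 13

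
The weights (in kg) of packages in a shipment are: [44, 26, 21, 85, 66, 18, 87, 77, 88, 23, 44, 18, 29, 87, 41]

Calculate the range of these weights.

70

Step 1: Identify the maximum value: max = 88
Step 2: Identify the minimum value: min = 18
Step 3: Range = max - min = 88 - 18 = 70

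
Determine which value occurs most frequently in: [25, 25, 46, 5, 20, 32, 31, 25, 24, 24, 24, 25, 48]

25

Step 1: Count the frequency of each value:
  5: appears 1 time(s)
  20: appears 1 time(s)
  24: appears 3 time(s)
  25: appears 4 time(s)
  31: appears 1 time(s)
  32: appears 1 time(s)
  46: appears 1 time(s)
  48: appears 1 time(s)
Step 2: The value 25 appears most frequently (4 times).
Step 3: Mode = 25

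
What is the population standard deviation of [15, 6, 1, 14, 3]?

5.7061

Step 1: Compute the mean: 7.8
Step 2: Sum of squared deviations from the mean: 162.8
Step 3: Population variance = 162.8 / 5 = 32.56
Step 4: Standard deviation = sqrt(32.56) = 5.7061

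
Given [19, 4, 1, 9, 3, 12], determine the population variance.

38

Step 1: Compute the mean: (19 + 4 + 1 + 9 + 3 + 12) / 6 = 8
Step 2: Compute squared deviations from the mean:
  (19 - 8)^2 = 121
  (4 - 8)^2 = 16
  (1 - 8)^2 = 49
  (9 - 8)^2 = 1
  (3 - 8)^2 = 25
  (12 - 8)^2 = 16
Step 3: Sum of squared deviations = 228
Step 4: Population variance = 228 / 6 = 38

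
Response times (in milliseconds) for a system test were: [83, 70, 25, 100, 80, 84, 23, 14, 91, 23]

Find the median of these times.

75

Step 1: Sort the data in ascending order: [14, 23, 23, 25, 70, 80, 83, 84, 91, 100]
Step 2: The number of values is n = 10.
Step 3: Since n is even, the median is the average of positions 5 and 6:
  Median = (70 + 80) / 2 = 75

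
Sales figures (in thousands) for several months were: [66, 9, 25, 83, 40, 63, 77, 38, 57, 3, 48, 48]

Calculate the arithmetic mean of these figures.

46.4167

Step 1: Sum all values: 66 + 9 + 25 + 83 + 40 + 63 + 77 + 38 + 57 + 3 + 48 + 48 = 557
Step 2: Count the number of values: n = 12
Step 3: Mean = sum / n = 557 / 12 = 46.4167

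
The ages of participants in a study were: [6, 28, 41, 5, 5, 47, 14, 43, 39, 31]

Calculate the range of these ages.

42

Step 1: Identify the maximum value: max = 47
Step 2: Identify the minimum value: min = 5
Step 3: Range = max - min = 47 - 5 = 42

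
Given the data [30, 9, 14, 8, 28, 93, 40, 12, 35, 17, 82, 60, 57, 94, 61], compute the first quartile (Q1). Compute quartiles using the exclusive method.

14

Step 1: Sort the data: [8, 9, 12, 14, 17, 28, 30, 35, 40, 57, 60, 61, 82, 93, 94]
Step 2: n = 15
Step 3: Using the exclusive quartile method:
  Q1 = 14
  Q2 (median) = 35
  Q3 = 61
  IQR = Q3 - Q1 = 61 - 14 = 47
Step 4: Q1 = 14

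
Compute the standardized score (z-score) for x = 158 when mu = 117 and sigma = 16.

2.5625

Step 1: Recall the z-score formula: z = (x - mu) / sigma
Step 2: Substitute values: z = (158 - 117) / 16
Step 3: z = 41 / 16 = 2.5625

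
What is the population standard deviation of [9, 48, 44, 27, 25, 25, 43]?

12.9378

Step 1: Compute the mean: 31.5714
Step 2: Sum of squared deviations from the mean: 1171.7143
Step 3: Population variance = 1171.7143 / 7 = 167.3878
Step 4: Standard deviation = sqrt(167.3878) = 12.9378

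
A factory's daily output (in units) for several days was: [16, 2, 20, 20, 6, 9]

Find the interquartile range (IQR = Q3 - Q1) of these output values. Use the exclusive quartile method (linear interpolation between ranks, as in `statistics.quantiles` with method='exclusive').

15

Step 1: Sort the data: [2, 6, 9, 16, 20, 20]
Step 2: n = 6
Step 3: Using the exclusive quartile method:
  Q1 = 5
  Q2 (median) = 12.5
  Q3 = 20
  IQR = Q3 - Q1 = 20 - 5 = 15
Step 4: IQR = 15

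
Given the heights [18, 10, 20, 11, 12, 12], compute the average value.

13.8333

Step 1: Sum all values: 18 + 10 + 20 + 11 + 12 + 12 = 83
Step 2: Count the number of values: n = 6
Step 3: Mean = sum / n = 83 / 6 = 13.8333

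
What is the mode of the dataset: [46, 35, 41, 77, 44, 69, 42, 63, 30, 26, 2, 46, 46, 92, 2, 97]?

46

Step 1: Count the frequency of each value:
  2: appears 2 time(s)
  26: appears 1 time(s)
  30: appears 1 time(s)
  35: appears 1 time(s)
  41: appears 1 time(s)
  42: appears 1 time(s)
  44: appears 1 time(s)
  46: appears 3 time(s)
  63: appears 1 time(s)
  69: appears 1 time(s)
  77: appears 1 time(s)
  92: appears 1 time(s)
  97: appears 1 time(s)
Step 2: The value 46 appears most frequently (3 times).
Step 3: Mode = 46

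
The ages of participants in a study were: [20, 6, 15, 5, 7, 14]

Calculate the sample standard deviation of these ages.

6.047

Step 1: Compute the mean: 11.1667
Step 2: Sum of squared deviations from the mean: 182.8333
Step 3: Sample variance = 182.8333 / 5 = 36.5667
Step 4: Standard deviation = sqrt(36.5667) = 6.047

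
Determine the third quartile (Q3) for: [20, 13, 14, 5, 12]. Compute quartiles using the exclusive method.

17

Step 1: Sort the data: [5, 12, 13, 14, 20]
Step 2: n = 5
Step 3: Using the exclusive quartile method:
  Q1 = 8.5
  Q2 (median) = 13
  Q3 = 17
  IQR = Q3 - Q1 = 17 - 8.5 = 8.5
Step 4: Q3 = 17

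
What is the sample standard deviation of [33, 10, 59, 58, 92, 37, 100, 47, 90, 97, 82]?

30.2075

Step 1: Compute the mean: 64.0909
Step 2: Sum of squared deviations from the mean: 9124.9091
Step 3: Sample variance = 9124.9091 / 10 = 912.4909
Step 4: Standard deviation = sqrt(912.4909) = 30.2075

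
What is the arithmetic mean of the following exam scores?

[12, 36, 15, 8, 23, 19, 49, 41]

25.375

Step 1: Sum all values: 12 + 36 + 15 + 8 + 23 + 19 + 49 + 41 = 203
Step 2: Count the number of values: n = 8
Step 3: Mean = sum / n = 203 / 8 = 25.375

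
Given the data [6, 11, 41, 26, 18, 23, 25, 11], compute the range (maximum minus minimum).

35

Step 1: Identify the maximum value: max = 41
Step 2: Identify the minimum value: min = 6
Step 3: Range = max - min = 41 - 6 = 35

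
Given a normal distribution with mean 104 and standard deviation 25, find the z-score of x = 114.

0.4

Step 1: Recall the z-score formula: z = (x - mu) / sigma
Step 2: Substitute values: z = (114 - 104) / 25
Step 3: z = 10 / 25 = 0.4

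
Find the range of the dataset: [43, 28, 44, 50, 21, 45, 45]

29

Step 1: Identify the maximum value: max = 50
Step 2: Identify the minimum value: min = 21
Step 3: Range = max - min = 50 - 21 = 29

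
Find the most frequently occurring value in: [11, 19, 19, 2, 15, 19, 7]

19

Step 1: Count the frequency of each value:
  2: appears 1 time(s)
  7: appears 1 time(s)
  11: appears 1 time(s)
  15: appears 1 time(s)
  19: appears 3 time(s)
Step 2: The value 19 appears most frequently (3 times).
Step 3: Mode = 19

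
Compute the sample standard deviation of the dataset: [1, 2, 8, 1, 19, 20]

8.9163

Step 1: Compute the mean: 8.5
Step 2: Sum of squared deviations from the mean: 397.5
Step 3: Sample variance = 397.5 / 5 = 79.5
Step 4: Standard deviation = sqrt(79.5) = 8.9163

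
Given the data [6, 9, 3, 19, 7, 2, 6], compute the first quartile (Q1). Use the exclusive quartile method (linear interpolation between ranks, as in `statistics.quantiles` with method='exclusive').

3

Step 1: Sort the data: [2, 3, 6, 6, 7, 9, 19]
Step 2: n = 7
Step 3: Using the exclusive quartile method:
  Q1 = 3
  Q2 (median) = 6
  Q3 = 9
  IQR = Q3 - Q1 = 9 - 3 = 6
Step 4: Q1 = 3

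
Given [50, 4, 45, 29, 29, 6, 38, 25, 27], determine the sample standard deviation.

15.592

Step 1: Compute the mean: 28.1111
Step 2: Sum of squared deviations from the mean: 1944.8889
Step 3: Sample variance = 1944.8889 / 8 = 243.1111
Step 4: Standard deviation = sqrt(243.1111) = 15.592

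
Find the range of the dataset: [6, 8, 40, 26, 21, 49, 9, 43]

43

Step 1: Identify the maximum value: max = 49
Step 2: Identify the minimum value: min = 6
Step 3: Range = max - min = 49 - 6 = 43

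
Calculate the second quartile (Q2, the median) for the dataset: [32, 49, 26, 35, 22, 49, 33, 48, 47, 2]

34

Step 1: Sort the data: [2, 22, 26, 32, 33, 35, 47, 48, 49, 49]
Step 2: n = 10
Step 3: Q2 is the median. Since n is even, it is the average of the values at positions 5 and 6:
  Q2 = (33 + 35) / 2 = 34
Step 4: Q2 = 34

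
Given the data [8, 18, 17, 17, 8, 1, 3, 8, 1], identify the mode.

8

Step 1: Count the frequency of each value:
  1: appears 2 time(s)
  3: appears 1 time(s)
  8: appears 3 time(s)
  17: appears 2 time(s)
  18: appears 1 time(s)
Step 2: The value 8 appears most frequently (3 times).
Step 3: Mode = 8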